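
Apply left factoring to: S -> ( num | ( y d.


Common prefix: '('
Factored: S -> ( S', S' -> num | y d


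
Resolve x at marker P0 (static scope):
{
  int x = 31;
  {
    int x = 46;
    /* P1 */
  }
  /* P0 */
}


x declared in the same block as P0
x = 31


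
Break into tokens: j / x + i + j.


Scan left to right, longest-match per lexeme
Tokens: ID(j), OP(/), ID(x), OP(+), ID(i), OP(+), ID(j)


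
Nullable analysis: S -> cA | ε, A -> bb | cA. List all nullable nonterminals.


A nonterminal is nullable iff some alternative derives ε (directly, or every symbol in it is nullable)
Nullable: {S}


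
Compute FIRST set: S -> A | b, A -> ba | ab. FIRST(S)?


Per alternative of S: FIRST(A) = {a, b}; FIRST(b) = {b}
FIRST(S) = {a, b}


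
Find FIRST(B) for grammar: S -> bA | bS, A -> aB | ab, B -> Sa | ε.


Per alternative of B: FIRST(Sa) = {b}; FIRST(ε) = {ε}
FIRST(B) = {b, ε}


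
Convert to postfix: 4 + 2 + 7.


Left to right (same or higher precedence on left)
Postfix: 4 2 + 7 +


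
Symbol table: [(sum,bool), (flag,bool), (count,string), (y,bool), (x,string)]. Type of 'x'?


Lookup 'x' → type string


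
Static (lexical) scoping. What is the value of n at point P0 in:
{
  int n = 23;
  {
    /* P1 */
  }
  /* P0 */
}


n declared in the same block as P0
n = 23


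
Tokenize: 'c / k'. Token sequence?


Scan left to right, longest-match per lexeme
Tokens: ID(c), OP(/), ID(k)


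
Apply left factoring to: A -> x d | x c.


Common prefix: 'x'
Factored: A -> x A', A' -> d | c


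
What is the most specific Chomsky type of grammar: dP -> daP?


LHS has context (more than one symbol) and |LHS| ≤ |RHS|
Classification: Type 1 (Context-Sensitive)


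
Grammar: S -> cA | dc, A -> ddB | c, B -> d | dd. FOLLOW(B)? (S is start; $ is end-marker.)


$ ∈ FOLLOW(S). For each A -> αBβ: add FIRST(β)\{ε} to FOLLOW(B); if β nullable, add FOLLOW(A).
FOLLOW(B) = {$}


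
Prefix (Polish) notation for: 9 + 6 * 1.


'*' binds tighter: tree is (+ 9 (* 6 1))
Prefix: + 9 * 6 1


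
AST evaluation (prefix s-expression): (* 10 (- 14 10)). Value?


Evaluate inner: (- 14 10) = 4
Evaluate root: (* 10 4) = 40
Result: 40


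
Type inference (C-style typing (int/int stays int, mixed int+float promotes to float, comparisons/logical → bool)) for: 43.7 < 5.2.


Operand types: float < float
Rule: comparison yields bool
Result type: bool


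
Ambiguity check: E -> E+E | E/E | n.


'n+n/n' has two parse trees (no precedence encoded between + and /)
Ambiguous


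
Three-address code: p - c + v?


Break into single-operator statements:
t1 = p - c
t2 = t1 + v


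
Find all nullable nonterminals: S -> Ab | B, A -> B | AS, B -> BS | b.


A nonterminal is nullable iff some alternative derives ε (directly, or every symbol in it is nullable)
Nullable: {}


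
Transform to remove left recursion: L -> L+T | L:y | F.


Left-recursive alternatives: L+T, L:y; non-recursive: F
Introduce L': L -> FL', L' -> +TL' | :yL' | ε


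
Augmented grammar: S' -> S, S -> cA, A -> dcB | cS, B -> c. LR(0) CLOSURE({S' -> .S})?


Start: S' -> .S
For each item with dot before a nonterminal B, add B -> .γ for every B-production
Closure: [S' -> .S, S -> .cA]


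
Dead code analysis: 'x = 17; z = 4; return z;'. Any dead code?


x is assigned but never read
Dead: 'x = 17'


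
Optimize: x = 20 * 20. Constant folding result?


20 * 20 = 400 at compile time
Optimized: x = 400


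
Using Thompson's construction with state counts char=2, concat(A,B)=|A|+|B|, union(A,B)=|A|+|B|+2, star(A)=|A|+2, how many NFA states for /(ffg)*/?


Syntax tree has 3 char leaf(s), 0 union(s), 1 star(s)
chars contribute 3×2 = 6; each union adds +2; each star adds +2
Total: 6 + 0 + 2 = 8 states


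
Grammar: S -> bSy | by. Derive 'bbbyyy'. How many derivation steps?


Derivation: S => bSy => bbSyy => bbbyyy
Steps: 3


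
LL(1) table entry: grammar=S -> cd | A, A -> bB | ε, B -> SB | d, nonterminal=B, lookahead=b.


For [B, b]: 'b' ∈ FIRST(SB)
Entry: B -> SB


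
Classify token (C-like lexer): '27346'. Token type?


Pattern: digits only
Type: INTEGER_LITERAL


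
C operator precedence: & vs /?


'/' is multiplicative (level 10); '&' is bitwise AND (level 5)
Higher level binds tighter
'/' has higher precedence than '&'


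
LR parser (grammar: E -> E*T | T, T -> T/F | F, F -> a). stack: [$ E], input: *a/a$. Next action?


shift '*' to continue E -> E*T
Action: shift


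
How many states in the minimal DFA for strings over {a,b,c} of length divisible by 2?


Track length mod 2: states 0..1, accept at 0
Minimal DFA: 2 states


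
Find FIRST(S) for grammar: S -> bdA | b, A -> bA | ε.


Per alternative of S: FIRST(bdA) = {b}; FIRST(b) = {b}
FIRST(S) = {b}


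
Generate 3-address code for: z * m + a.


Break into single-operator statements:
t1 = z * m
t2 = t1 + a


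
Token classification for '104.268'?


Pattern: digits with a decimal point
Type: FLOAT_LITERAL


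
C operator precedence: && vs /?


'/' is multiplicative (level 10); '&&' is logical AND (level 2)
Higher level binds tighter
'/' has higher precedence than '&&'


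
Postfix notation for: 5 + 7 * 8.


* has higher precedence, evaluate 7*8 first
Postfix: 5 7 8 * +


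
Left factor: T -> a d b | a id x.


Common prefix: 'a'
Factored: T -> a T', T' -> d b | id x


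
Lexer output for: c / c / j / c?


Scan left to right, longest-match per lexeme
Tokens: ID(c), OP(/), ID(c), OP(/), ID(j), OP(/), ID(c)


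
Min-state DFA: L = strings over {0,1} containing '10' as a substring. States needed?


KMP-style automaton: 2 progress states + 1 absorbing accept = 3
Minimal DFA: 3 states


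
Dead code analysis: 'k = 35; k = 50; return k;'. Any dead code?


first assignment to k is overwritten before any read
Dead: 'k = 35'


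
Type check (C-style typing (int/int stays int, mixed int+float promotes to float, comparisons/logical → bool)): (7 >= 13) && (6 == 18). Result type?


Operand types: bool && bool
Rule: logical operators take bool operands and yield bool
Result type: bool


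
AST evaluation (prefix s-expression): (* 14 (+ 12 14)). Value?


Evaluate inner: (+ 12 14) = 26
Evaluate root: (* 14 26) = 364
Result: 364


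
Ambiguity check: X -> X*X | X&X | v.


'v*v&v' has two parse trees (no precedence encoded between * and &)
Ambiguous


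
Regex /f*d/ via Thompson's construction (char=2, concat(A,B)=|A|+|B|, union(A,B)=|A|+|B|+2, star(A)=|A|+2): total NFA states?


Syntax tree has 2 char leaf(s), 0 union(s), 1 star(s)
chars contribute 2×2 = 4; each union adds +2; each star adds +2
Total: 4 + 0 + 2 = 6 states


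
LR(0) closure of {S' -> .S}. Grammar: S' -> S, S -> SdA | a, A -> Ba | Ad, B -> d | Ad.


Start: S' -> .S
For each item with dot before a nonterminal B, add B -> .γ for every B-production
Closure: [S' -> .S, S -> .SdA, S -> .a]


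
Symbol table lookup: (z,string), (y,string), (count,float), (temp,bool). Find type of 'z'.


Lookup 'z' → type string


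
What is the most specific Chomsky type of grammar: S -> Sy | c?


Left-linear: every RHS is a terminal or one nonterminal followed by a terminal
Classification: Type 3 (Regular)


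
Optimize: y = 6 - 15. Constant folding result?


6 - 15 = -9 at compile time
Optimized: y = -9


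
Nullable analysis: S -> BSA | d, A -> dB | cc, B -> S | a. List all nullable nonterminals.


A nonterminal is nullable iff some alternative derives ε (directly, or every symbol in it is nullable)
Nullable: {}


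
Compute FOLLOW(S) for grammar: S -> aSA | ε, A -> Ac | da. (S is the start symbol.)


$ ∈ FOLLOW(S). For each A -> αBβ: add FIRST(β)\{ε} to FOLLOW(B); if β nullable, add FOLLOW(A).
FOLLOW(S) = {$, d}


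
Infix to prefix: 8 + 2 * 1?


'*' binds tighter: tree is (+ 8 (* 2 1))
Prefix: + 8 * 2 1


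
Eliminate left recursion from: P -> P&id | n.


Left-recursive alternatives: P&id; non-recursive: n
Introduce P': P -> nP', P' -> &idP' | ε


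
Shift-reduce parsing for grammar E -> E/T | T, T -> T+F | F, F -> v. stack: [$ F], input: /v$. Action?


'F' (not preceded by T+) is the handle for T -> F
Action: reduce (T -> F)


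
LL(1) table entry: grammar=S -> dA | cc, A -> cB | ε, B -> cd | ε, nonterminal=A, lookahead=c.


For [A, c]: 'c' ∈ FIRST(cB)
Entry: A -> cB


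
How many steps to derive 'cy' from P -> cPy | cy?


Derivation: P => cy
Steps: 1


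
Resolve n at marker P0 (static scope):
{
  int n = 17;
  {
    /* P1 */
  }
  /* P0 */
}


n declared in the same block as P0
n = 17


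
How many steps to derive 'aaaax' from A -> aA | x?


Derivation: A => aA => aaA => aaaA => aaaaA => aaaax
Steps: 5


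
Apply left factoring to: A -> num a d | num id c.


Common prefix: 'num'
Factored: A -> num A', A' -> a d | id c


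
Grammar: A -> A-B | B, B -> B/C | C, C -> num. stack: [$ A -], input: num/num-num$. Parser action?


no handle ('A-' is not any RHS); shift 'num'
Action: shift


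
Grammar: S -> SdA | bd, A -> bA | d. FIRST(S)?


Per alternative of S: FIRST(SdA) = {b}; FIRST(bd) = {b}
FIRST(S) = {b}


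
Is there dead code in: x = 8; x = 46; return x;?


first assignment to x is overwritten before any read
Dead: 'x = 8'


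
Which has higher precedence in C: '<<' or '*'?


'*' is multiplicative (level 10); '<<' is shift (level 8)
Higher level binds tighter
'*' has higher precedence than '<<'


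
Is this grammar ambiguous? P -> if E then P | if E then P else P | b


dangling else: 'if E then if E then b else b' parses two ways
Ambiguous


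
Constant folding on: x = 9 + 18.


9 + 18 = 27 at compile time
Optimized: x = 27


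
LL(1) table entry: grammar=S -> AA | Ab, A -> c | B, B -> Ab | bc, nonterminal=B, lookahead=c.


For [B, c]: 'c' ∈ FIRST(Ab)
Entry: B -> Ab


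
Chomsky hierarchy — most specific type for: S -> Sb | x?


Left-linear: every RHS is a terminal or one nonterminal followed by a terminal
Classification: Type 3 (Regular)


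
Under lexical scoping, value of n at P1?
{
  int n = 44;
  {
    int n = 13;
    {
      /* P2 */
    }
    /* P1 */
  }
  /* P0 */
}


n declared in the same block as P1
n = 13


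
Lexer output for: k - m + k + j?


Scan left to right, longest-match per lexeme
Tokens: ID(k), OP(-), ID(m), OP(+), ID(k), OP(+), ID(j)


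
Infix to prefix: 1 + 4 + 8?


left-to-right (same/higher precedence on left): tree is (+ (+ 1 4) 8)
Prefix: + + 1 4 8


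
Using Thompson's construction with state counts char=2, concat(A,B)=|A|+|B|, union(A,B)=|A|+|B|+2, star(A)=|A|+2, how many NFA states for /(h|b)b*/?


Syntax tree has 3 char leaf(s), 1 union(s), 1 star(s)
chars contribute 3×2 = 6; each union adds +2; each star adds +2
Total: 6 + 2 + 2 = 10 states


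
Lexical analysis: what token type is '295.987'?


Pattern: digits with a decimal point
Type: FLOAT_LITERAL


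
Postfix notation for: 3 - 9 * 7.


* has higher precedence, evaluate 9*7 first
Postfix: 3 9 7 * -


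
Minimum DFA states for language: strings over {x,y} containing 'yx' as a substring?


KMP-style automaton: 2 progress states + 1 absorbing accept = 3
Minimal DFA: 3 states


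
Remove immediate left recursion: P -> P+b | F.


Left-recursive alternatives: P+b; non-recursive: F
Introduce P': P -> FP', P' -> +bP' | ε


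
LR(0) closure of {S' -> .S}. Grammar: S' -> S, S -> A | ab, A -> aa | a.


Start: S' -> .S
For each item with dot before a nonterminal B, add B -> .γ for every B-production
Closure: [S' -> .S, S -> .A, S -> .ab, A -> .aa, A -> .a]


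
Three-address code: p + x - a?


Break into single-operator statements:
t1 = p + x
t2 = t1 - a


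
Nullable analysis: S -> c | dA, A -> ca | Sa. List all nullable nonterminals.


A nonterminal is nullable iff some alternative derives ε (directly, or every symbol in it is nullable)
Nullable: {}


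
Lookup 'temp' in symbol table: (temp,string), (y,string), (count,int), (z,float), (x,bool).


Lookup 'temp' → type string


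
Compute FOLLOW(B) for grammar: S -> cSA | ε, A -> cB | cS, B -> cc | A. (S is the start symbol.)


$ ∈ FOLLOW(S). For each A -> αBβ: add FIRST(β)\{ε} to FOLLOW(B); if β nullable, add FOLLOW(A).
FOLLOW(B) = {$, c}


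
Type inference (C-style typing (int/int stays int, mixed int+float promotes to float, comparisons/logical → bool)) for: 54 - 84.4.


Operand types: int - float
Rule: mixed int/float promotes to float; int/int stays int
Result type: float


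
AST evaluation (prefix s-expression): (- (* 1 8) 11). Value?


Evaluate inner: (* 1 8) = 8
Evaluate root: (- 8 11) = -3
Result: -3


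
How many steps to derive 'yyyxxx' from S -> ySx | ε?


Derivation: S => ySx => yySxx => yyySxxx => yyyxxx
Steps: 4


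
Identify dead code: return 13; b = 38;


statement follows a return and is unreachable
Dead: 'b = 38'


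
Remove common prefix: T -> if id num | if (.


Common prefix: 'if'
Factored: T -> if T', T' -> id num | (


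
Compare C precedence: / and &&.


'/' is multiplicative (level 10); '&&' is logical AND (level 2)
Higher level binds tighter
'/' has higher precedence than '&&'


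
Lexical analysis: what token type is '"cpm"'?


Pattern: double-quoted sequence
Type: STRING_LITERAL


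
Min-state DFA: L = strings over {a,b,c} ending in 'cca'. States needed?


Track the longest suffix of input matching a prefix of 'cca': 4 classes (prefixes of length 0..3)
Minimal DFA: 4 states


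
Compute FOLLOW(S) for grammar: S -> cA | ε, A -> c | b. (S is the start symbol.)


$ ∈ FOLLOW(S). For each A -> αBβ: add FIRST(β)\{ε} to FOLLOW(B); if β nullable, add FOLLOW(A).
FOLLOW(S) = {$}


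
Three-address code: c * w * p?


Break into single-operator statements:
t1 = c * w
t2 = t1 * p


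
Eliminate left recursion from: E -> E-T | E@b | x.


Left-recursive alternatives: E-T, E@b; non-recursive: x
Introduce E': E -> xE', E' -> -TE' | @bE' | ε


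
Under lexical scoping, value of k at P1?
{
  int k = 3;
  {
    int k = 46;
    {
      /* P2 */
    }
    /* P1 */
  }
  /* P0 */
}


k declared in the same block as P1
k = 46


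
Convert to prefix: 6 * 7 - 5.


left-to-right (same/higher precedence on left): tree is (- (* 6 7) 5)
Prefix: - * 6 7 5


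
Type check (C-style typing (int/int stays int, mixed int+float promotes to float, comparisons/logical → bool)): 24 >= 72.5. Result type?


Operand types: int >= float
Rule: comparison yields bool
Result type: bool


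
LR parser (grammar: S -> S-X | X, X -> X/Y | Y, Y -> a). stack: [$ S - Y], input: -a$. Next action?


'Y' (not preceded by X/) is the handle for X -> Y
Action: reduce (X -> Y)


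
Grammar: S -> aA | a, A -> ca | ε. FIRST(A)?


Per alternative of A: FIRST(ca) = {c}; FIRST(ε) = {ε}
FIRST(A) = {c, ε}


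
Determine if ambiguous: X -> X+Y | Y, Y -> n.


precedence layered via separate nonterminal Y: deterministic
Unambiguous


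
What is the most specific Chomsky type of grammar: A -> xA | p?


Right-linear: every RHS is a terminal or a terminal followed by one nonterminal
Classification: Type 3 (Regular)


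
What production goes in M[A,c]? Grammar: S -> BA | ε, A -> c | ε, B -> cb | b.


For [A, c]: 'c' ∈ FIRST(c)
Entry: A -> c


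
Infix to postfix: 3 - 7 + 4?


Left to right (same or higher precedence on left)
Postfix: 3 7 - 4 +


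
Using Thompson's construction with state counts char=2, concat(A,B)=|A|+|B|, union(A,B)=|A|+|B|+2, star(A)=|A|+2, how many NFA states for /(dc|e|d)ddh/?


Syntax tree has 7 char leaf(s), 2 union(s), 0 star(s)
chars contribute 7×2 = 14; each union adds +2; each star adds +2
Total: 14 + 4 + 0 = 18 states


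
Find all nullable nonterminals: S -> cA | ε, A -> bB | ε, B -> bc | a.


A nonterminal is nullable iff some alternative derives ε (directly, or every symbol in it is nullable)
Nullable: {A, S}


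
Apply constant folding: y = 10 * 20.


10 * 20 = 200 at compile time
Optimized: y = 200


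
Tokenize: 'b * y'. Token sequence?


Scan left to right, longest-match per lexeme
Tokens: ID(b), OP(*), ID(y)


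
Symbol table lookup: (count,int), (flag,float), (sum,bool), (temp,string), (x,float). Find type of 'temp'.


Lookup 'temp' → type string


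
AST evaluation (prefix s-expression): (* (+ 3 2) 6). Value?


Evaluate inner: (+ 3 2) = 5
Evaluate root: (* 5 6) = 30
Result: 30


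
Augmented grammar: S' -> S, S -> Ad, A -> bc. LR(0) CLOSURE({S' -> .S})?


Start: S' -> .S
For each item with dot before a nonterminal B, add B -> .γ for every B-production
Closure: [S' -> .S, S -> .Ad, A -> .bc]


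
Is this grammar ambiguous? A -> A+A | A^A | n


'n+n^n' has two parse trees (no precedence encoded between + and ^)
Ambiguous


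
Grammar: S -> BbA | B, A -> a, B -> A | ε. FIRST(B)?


Per alternative of B: FIRST(A) = {a}; FIRST(ε) = {ε}
FIRST(B) = {a, ε}


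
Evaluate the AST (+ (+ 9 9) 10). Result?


Evaluate inner: (+ 9 9) = 18
Evaluate root: (+ 18 10) = 28
Result: 28


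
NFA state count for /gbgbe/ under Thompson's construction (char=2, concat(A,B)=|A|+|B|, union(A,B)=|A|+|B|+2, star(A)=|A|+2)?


Syntax tree has 5 char leaf(s), 0 union(s), 0 star(s)
chars contribute 5×2 = 10; each union adds +2; each star adds +2
Total: 10 + 0 + 0 = 10 states


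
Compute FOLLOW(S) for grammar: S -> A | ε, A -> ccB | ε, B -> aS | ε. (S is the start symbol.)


$ ∈ FOLLOW(S). For each A -> αBβ: add FIRST(β)\{ε} to FOLLOW(B); if β nullable, add FOLLOW(A).
FOLLOW(S) = {$}


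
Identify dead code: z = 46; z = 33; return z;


first assignment to z is overwritten before any read
Dead: 'z = 46'


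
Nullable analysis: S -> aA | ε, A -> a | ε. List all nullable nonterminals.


A nonterminal is nullable iff some alternative derives ε (directly, or every symbol in it is nullable)
Nullable: {A, S}


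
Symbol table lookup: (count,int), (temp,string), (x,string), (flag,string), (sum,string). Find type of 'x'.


Lookup 'x' → type string


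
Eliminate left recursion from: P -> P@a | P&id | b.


Left-recursive alternatives: P@a, P&id; non-recursive: b
Introduce P': P -> bP', P' -> @aP' | &idP' | ε


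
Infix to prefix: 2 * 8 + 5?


left-to-right (same/higher precedence on left): tree is (+ (* 2 8) 5)
Prefix: + * 2 8 5


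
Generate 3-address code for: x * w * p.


Break into single-operator statements:
t1 = x * w
t2 = t1 * p


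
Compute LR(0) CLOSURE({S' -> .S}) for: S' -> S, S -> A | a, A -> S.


Start: S' -> .S
For each item with dot before a nonterminal B, add B -> .γ for every B-production
Closure: [S' -> .S, S -> .A, S -> .a, A -> .S]


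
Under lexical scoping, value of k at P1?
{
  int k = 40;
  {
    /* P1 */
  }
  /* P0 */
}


P1's block does not declare k; resolves to the enclosing declaration at depth 0
k = 40


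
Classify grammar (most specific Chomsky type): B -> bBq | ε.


Single nonterminal LHS, but b^n q^n is not regular
Classification: Type 2 (Context-Free)


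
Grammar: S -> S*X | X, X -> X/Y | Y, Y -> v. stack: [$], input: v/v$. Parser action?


no handle on stack; shift 'v'
Action: shift


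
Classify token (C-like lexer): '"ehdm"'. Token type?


Pattern: double-quoted sequence
Type: STRING_LITERAL


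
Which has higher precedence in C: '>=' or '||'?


'>=' is relational (level 7); '||' is logical OR (level 1)
Higher level binds tighter
'>=' has higher precedence than '||'


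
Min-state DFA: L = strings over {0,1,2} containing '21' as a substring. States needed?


KMP-style automaton: 2 progress states + 1 absorbing accept = 3
Minimal DFA: 3 states


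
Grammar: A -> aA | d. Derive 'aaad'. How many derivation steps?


Derivation: A => aA => aaA => aaaA => aaad
Steps: 4


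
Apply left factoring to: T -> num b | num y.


Common prefix: 'num'
Factored: T -> num T', T' -> b | y


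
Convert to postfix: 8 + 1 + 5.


Left to right (same or higher precedence on left)
Postfix: 8 1 + 5 +


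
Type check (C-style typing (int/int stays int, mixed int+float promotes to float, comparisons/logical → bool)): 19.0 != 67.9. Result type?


Operand types: float != float
Rule: comparison yields bool
Result type: bool


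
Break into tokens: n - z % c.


Scan left to right, longest-match per lexeme
Tokens: ID(n), OP(-), ID(z), OP(%), ID(c)


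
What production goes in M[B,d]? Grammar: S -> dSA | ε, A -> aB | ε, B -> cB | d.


For [B, d]: 'd' ∈ FIRST(d)
Entry: B -> d


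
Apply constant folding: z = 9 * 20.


9 * 20 = 180 at compile time
Optimized: z = 180


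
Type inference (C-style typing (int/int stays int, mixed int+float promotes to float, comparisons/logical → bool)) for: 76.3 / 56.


Operand types: float / int
Rule: mixed int/float promotes to float; int/int stays int
Result type: float


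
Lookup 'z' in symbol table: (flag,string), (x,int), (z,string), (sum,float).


Lookup 'z' → type string


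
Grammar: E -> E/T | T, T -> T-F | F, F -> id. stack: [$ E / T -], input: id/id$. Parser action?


no handle; shift 'id'
Action: shift


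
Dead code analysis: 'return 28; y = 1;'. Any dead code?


statement follows a return and is unreachable
Dead: 'y = 1'


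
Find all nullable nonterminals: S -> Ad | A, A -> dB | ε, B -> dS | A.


A nonterminal is nullable iff some alternative derives ε (directly, or every symbol in it is nullable)
Nullable: {A, B, S}


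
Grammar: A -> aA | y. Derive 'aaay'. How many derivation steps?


Derivation: A => aA => aaA => aaaA => aaay
Steps: 4


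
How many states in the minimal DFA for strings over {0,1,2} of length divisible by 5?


Track length mod 5: states 0..4, accept at 0
Minimal DFA: 5 states


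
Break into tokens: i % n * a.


Scan left to right, longest-match per lexeme
Tokens: ID(i), OP(%), ID(n), OP(*), ID(a)


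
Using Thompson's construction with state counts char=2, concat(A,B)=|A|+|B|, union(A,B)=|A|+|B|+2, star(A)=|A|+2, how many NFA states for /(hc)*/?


Syntax tree has 2 char leaf(s), 0 union(s), 1 star(s)
chars contribute 2×2 = 4; each union adds +2; each star adds +2
Total: 4 + 0 + 2 = 6 states


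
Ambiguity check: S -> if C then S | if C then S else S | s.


dangling else: 'if C then if C then s else s' parses two ways
Ambiguous


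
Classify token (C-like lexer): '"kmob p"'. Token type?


Pattern: double-quoted sequence
Type: STRING_LITERAL


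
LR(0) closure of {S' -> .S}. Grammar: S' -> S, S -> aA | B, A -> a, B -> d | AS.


Start: S' -> .S
For each item with dot before a nonterminal B, add B -> .γ for every B-production
Closure: [S' -> .S, S -> .aA, S -> .B, B -> .d, B -> .AS, A -> .a]


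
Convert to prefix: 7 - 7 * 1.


'*' binds tighter: tree is (- 7 (* 7 1))
Prefix: - 7 * 7 1


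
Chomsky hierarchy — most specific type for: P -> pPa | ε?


Single nonterminal LHS, but p^n a^n is not regular
Classification: Type 2 (Context-Free)


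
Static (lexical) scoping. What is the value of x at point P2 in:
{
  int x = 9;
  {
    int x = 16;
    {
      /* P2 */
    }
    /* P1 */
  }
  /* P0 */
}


P2's block does not declare x; resolves to the enclosing declaration at depth 1
x = 16


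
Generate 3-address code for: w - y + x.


Break into single-operator statements:
t1 = w - y
t2 = t1 + x


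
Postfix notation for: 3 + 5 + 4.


Left to right (same or higher precedence on left)
Postfix: 3 5 + 4 +


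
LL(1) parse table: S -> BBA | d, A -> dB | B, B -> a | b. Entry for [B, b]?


For [B, b]: 'b' ∈ FIRST(b)
Entry: B -> b


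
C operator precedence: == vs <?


'<' is relational (level 7); '==' is equality (level 6)
Higher level binds tighter
'<' has higher precedence than '=='


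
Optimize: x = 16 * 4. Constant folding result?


16 * 4 = 64 at compile time
Optimized: x = 64


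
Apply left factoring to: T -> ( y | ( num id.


Common prefix: '('
Factored: T -> ( T', T' -> y | num id


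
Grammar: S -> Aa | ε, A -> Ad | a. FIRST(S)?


Per alternative of S: FIRST(Aa) = {a}; FIRST(ε) = {ε}
FIRST(S) = {a, ε}


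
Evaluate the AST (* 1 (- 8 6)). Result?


Evaluate inner: (- 8 6) = 2
Evaluate root: (* 1 2) = 2
Result: 2


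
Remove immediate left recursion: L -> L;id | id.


Left-recursive alternatives: L;id; non-recursive: id
Introduce L': L -> idL', L' -> ;idL' | ε


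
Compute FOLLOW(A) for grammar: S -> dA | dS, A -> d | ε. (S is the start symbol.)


$ ∈ FOLLOW(S). For each A -> αBβ: add FIRST(β)\{ε} to FOLLOW(B); if β nullable, add FOLLOW(A).
FOLLOW(A) = {$}


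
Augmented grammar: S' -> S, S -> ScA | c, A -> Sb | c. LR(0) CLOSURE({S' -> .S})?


Start: S' -> .S
For each item with dot before a nonterminal B, add B -> .γ for every B-production
Closure: [S' -> .S, S -> .ScA, S -> .c]


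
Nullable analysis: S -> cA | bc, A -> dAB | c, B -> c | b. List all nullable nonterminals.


A nonterminal is nullable iff some alternative derives ε (directly, or every symbol in it is nullable)
Nullable: {}


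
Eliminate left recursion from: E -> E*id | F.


Left-recursive alternatives: E*id; non-recursive: F
Introduce E': E -> FE', E' -> *idE' | ε


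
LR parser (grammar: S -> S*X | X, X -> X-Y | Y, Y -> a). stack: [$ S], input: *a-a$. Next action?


shift '*' to continue S -> S*X
Action: shift


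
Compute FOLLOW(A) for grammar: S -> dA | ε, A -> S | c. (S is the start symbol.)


$ ∈ FOLLOW(S). For each A -> αBβ: add FIRST(β)\{ε} to FOLLOW(B); if β nullable, add FOLLOW(A).
FOLLOW(A) = {$}


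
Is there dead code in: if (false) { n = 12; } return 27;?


condition is constant false, so the whole block is unreachable
Dead: 'if (false) { n = 12; }'


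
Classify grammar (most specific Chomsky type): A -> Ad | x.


Left-linear: every RHS is a terminal or one nonterminal followed by a terminal
Classification: Type 3 (Regular)


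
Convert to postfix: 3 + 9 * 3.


* has higher precedence, evaluate 9*3 first
Postfix: 3 9 3 * +


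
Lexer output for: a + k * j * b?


Scan left to right, longest-match per lexeme
Tokens: ID(a), OP(+), ID(k), OP(*), ID(j), OP(*), ID(b)


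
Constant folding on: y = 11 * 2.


11 * 2 = 22 at compile time
Optimized: y = 22


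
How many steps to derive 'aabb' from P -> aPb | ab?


Derivation: P => aPb => aabb
Steps: 2


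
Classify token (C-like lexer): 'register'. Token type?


Pattern: reserved word
Type: KEYWORD


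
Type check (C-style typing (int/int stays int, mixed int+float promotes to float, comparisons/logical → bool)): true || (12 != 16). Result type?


Operand types: bool || bool
Rule: logical operators take bool operands and yield bool
Result type: bool


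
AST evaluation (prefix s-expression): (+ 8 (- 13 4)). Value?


Evaluate inner: (- 13 4) = 9
Evaluate root: (+ 8 9) = 17
Result: 17


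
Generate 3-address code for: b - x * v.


Break into single-operator statements:
t1 = x * v
t2 = b - t1


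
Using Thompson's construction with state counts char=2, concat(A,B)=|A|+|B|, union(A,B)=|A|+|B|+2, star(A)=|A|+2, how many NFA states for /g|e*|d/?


Syntax tree has 3 char leaf(s), 2 union(s), 1 star(s)
chars contribute 3×2 = 6; each union adds +2; each star adds +2
Total: 6 + 4 + 2 = 12 states


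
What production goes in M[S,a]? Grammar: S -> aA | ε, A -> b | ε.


For [S, a]: 'a' ∈ FIRST(aA)
Entry: S -> aA


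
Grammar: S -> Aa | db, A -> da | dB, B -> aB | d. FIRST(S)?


Per alternative of S: FIRST(Aa) = {d}; FIRST(db) = {d}
FIRST(S) = {d}


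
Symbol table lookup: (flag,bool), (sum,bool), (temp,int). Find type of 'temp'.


Lookup 'temp' → type int


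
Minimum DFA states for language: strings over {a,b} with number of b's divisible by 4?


Track (count of b) mod 4: states 0..3, accept at 0
Minimal DFA: 4 states


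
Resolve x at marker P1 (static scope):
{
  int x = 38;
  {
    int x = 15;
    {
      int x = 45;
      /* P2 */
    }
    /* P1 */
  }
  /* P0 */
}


x declared in the same block as P1
x = 15


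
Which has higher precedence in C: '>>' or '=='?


'>>' is shift (level 8); '==' is equality (level 6)
Higher level binds tighter
'>>' has higher precedence than '=='


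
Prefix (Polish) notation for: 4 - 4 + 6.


left-to-right (same/higher precedence on left): tree is (+ (- 4 4) 6)
Prefix: + - 4 4 6


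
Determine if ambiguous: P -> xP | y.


right-linear, alternatives start with distinct terminals 'x' vs 'y': unique leftmost derivation
Unambiguous


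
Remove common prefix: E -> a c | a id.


Common prefix: 'a'
Factored: E -> a E', E' -> c | id


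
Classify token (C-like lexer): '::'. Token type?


Pattern: operator symbol
Type: OPERATOR


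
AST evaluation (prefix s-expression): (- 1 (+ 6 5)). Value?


Evaluate inner: (+ 6 5) = 11
Evaluate root: (- 1 11) = -10
Result: -10


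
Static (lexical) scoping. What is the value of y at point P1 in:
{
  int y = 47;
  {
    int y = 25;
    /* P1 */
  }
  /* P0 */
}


y declared in the same block as P1
y = 25


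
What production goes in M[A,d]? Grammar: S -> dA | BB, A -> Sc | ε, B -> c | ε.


For [A, d]: 'd' ∈ FIRST(Sc)
Entry: A -> Sc


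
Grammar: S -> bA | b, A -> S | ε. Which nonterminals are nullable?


A nonterminal is nullable iff some alternative derives ε (directly, or every symbol in it is nullable)
Nullable: {A}


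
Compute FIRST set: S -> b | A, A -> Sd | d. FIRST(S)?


Per alternative of S: FIRST(b) = {b}; FIRST(A) = {b, d}
FIRST(S) = {b, d}


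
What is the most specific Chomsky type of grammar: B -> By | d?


Left-linear: every RHS is a terminal or one nonterminal followed by a terminal
Classification: Type 3 (Regular)


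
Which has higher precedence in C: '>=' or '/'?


'/' is multiplicative (level 10); '>=' is relational (level 7)
Higher level binds tighter
'/' has higher precedence than '>='


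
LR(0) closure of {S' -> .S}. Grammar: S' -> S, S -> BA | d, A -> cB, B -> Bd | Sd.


Start: S' -> .S
For each item with dot before a nonterminal B, add B -> .γ for every B-production
Closure: [S' -> .S, S -> .BA, S -> .d, B -> .Bd, B -> .Sd]


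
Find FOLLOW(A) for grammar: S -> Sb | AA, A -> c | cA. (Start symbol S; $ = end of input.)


$ ∈ FOLLOW(S). For each A -> αBβ: add FIRST(β)\{ε} to FOLLOW(B); if β nullable, add FOLLOW(A).
FOLLOW(A) = {$, b, c}


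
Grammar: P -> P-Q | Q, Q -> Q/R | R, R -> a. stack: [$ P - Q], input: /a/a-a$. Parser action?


'/' can extend Q; shift to build Q -> Q/R
Action: shift


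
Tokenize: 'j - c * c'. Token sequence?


Scan left to right, longest-match per lexeme
Tokens: ID(j), OP(-), ID(c), OP(*), ID(c)


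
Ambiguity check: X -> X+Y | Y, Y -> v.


precedence layered via separate nonterminal Y: deterministic
Unambiguous


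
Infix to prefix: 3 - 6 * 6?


'*' binds tighter: tree is (- 3 (* 6 6))
Prefix: - 3 * 6 6


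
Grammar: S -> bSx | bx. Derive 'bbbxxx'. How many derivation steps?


Derivation: S => bSx => bbSxx => bbbxxx
Steps: 3


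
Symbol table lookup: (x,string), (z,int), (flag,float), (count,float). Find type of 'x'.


Lookup 'x' → type string


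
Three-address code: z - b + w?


Break into single-operator statements:
t1 = z - b
t2 = t1 + w


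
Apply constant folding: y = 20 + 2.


20 + 2 = 22 at compile time
Optimized: y = 22


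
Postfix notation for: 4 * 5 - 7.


Left to right (same or higher precedence on left)
Postfix: 4 5 * 7 -


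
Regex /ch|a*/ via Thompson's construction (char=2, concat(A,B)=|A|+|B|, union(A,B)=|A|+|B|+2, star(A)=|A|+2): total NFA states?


Syntax tree has 3 char leaf(s), 1 union(s), 1 star(s)
chars contribute 3×2 = 6; each union adds +2; each star adds +2
Total: 6 + 2 + 2 = 10 states


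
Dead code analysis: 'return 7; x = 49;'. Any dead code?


statement follows a return and is unreachable
Dead: 'x = 49'


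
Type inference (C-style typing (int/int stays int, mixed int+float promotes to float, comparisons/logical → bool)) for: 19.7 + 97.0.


Operand types: float + float
Rule: mixed int/float promotes to float; int/int stays int
Result type: float


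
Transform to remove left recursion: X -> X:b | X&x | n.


Left-recursive alternatives: X:b, X&x; non-recursive: n
Introduce X': X -> nX', X' -> :bX' | &xX' | ε


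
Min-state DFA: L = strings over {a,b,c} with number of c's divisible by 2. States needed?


Track (count of c) mod 2: states 0..1, accept at 0
Minimal DFA: 2 states


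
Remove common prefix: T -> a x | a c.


Common prefix: 'a'
Factored: T -> a T', T' -> x | c


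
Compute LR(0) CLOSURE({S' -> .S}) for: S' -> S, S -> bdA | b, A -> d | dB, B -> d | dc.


Start: S' -> .S
For each item with dot before a nonterminal B, add B -> .γ for every B-production
Closure: [S' -> .S, S -> .bdA, S -> .b]


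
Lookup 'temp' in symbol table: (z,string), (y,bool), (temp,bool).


Lookup 'temp' → type bool


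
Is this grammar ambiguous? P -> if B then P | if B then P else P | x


dangling else: 'if B then if B then x else x' parses two ways
Ambiguous


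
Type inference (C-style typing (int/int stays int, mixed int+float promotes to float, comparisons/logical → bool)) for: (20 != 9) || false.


Operand types: bool || bool
Rule: logical operators take bool operands and yield bool
Result type: bool


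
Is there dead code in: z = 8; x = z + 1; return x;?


z is read by x's definition; x is returned
No dead code


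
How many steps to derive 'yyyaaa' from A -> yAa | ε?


Derivation: A => yAa => yyAaa => yyyAaaa => yyyaaa
Steps: 4


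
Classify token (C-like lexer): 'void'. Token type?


Pattern: reserved word
Type: KEYWORD


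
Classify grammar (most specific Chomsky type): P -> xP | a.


Right-linear: every RHS is a terminal or a terminal followed by one nonterminal
Classification: Type 3 (Regular)


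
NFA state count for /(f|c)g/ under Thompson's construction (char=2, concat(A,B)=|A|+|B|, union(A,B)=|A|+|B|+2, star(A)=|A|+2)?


Syntax tree has 3 char leaf(s), 1 union(s), 0 star(s)
chars contribute 3×2 = 6; each union adds +2; each star adds +2
Total: 6 + 2 + 0 = 8 states


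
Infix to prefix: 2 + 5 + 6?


left-to-right (same/higher precedence on left): tree is (+ (+ 2 5) 6)
Prefix: + + 2 5 6


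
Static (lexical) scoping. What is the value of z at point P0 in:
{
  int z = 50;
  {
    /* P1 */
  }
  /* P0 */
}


z declared in the same block as P0
z = 50


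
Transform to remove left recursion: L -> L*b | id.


Left-recursive alternatives: L*b; non-recursive: id
Introduce L': L -> idL', L' -> *bL' | ε


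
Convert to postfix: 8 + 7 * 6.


* has higher precedence, evaluate 7*6 first
Postfix: 8 7 6 * +


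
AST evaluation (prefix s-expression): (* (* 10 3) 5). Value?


Evaluate inner: (* 10 3) = 30
Evaluate root: (* 30 5) = 150
Result: 150


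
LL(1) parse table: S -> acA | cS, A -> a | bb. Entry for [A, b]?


For [A, b]: 'b' ∈ FIRST(bb)
Entry: A -> bb


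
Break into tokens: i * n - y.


Scan left to right, longest-match per lexeme
Tokens: ID(i), OP(*), ID(n), OP(-), ID(y)


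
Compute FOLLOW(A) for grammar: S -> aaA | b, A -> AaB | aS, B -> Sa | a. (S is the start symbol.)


$ ∈ FOLLOW(S). For each A -> αBβ: add FIRST(β)\{ε} to FOLLOW(B); if β nullable, add FOLLOW(A).
FOLLOW(A) = {$, a}


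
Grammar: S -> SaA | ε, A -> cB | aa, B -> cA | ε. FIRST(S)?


Per alternative of S: FIRST(SaA) = {a}; FIRST(ε) = {ε}
FIRST(S) = {a, ε}


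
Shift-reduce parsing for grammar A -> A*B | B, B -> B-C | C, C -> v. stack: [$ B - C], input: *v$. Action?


handle 'B-C' on top
Action: reduce (B -> B-C)


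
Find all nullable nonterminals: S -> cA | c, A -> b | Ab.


A nonterminal is nullable iff some alternative derives ε (directly, or every symbol in it is nullable)
Nullable: {}


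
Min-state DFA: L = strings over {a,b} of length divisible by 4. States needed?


Track length mod 4: states 0..3, accept at 0
Minimal DFA: 4 states


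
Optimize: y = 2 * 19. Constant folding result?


2 * 19 = 38 at compile time
Optimized: y = 38


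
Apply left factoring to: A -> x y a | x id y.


Common prefix: 'x'
Factored: A -> x A', A' -> y a | id y


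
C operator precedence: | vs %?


'%' is multiplicative (level 10); '|' is bitwise OR (level 3)
Higher level binds tighter
'%' has higher precedence than '|'


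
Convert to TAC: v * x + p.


Break into single-operator statements:
t1 = v * x
t2 = t1 + p


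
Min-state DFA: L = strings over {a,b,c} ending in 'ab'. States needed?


Track the longest suffix of input matching a prefix of 'ab': 3 classes (prefixes of length 0..2)
Minimal DFA: 3 states


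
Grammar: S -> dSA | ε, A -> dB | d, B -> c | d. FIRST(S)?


Per alternative of S: FIRST(dSA) = {d}; FIRST(ε) = {ε}
FIRST(S) = {d, ε}


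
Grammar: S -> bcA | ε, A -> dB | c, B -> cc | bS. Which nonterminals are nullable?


A nonterminal is nullable iff some alternative derives ε (directly, or every symbol in it is nullable)
Nullable: {S}


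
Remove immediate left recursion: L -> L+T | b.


Left-recursive alternatives: L+T; non-recursive: b
Introduce L': L -> bL', L' -> +TL' | ε


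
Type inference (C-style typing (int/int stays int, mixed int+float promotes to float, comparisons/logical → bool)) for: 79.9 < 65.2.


Operand types: float < float
Rule: comparison yields bool
Result type: bool


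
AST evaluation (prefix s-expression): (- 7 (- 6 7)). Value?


Evaluate inner: (- 6 7) = -1
Evaluate root: (- 7 -1) = 8
Result: 8


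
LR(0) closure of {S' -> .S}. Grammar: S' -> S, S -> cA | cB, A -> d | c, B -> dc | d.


Start: S' -> .S
For each item with dot before a nonterminal B, add B -> .γ for every B-production
Closure: [S' -> .S, S -> .cA, S -> .cB]


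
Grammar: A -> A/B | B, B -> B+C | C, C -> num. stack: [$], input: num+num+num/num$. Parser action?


no handle on stack; shift 'num'
Action: shift


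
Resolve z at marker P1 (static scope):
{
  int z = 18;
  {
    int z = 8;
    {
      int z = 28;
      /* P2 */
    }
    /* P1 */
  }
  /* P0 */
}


z declared in the same block as P1
z = 8


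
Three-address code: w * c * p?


Break into single-operator statements:
t1 = w * c
t2 = t1 * p


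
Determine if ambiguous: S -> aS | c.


right-linear, alternatives start with distinct terminals 'a' vs 'c': unique leftmost derivation
Unambiguous


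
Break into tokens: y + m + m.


Scan left to right, longest-match per lexeme
Tokens: ID(y), OP(+), ID(m), OP(+), ID(m)


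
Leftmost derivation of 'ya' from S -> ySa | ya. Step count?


Derivation: S => ya
Steps: 1


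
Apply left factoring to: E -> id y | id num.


Common prefix: 'id'
Factored: E -> id E', E' -> y | num


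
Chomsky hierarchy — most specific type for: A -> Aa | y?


Left-linear: every RHS is a terminal or one nonterminal followed by a terminal
Classification: Type 3 (Regular)
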